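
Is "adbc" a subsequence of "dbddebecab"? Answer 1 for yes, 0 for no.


Check if "adbc" is a subsequence of "dbddebecab"
Greedy scan:
  Position 0 ('d'): no match needed
  Position 1 ('b'): no match needed
  Position 2 ('d'): no match needed
  Position 3 ('d'): no match needed
  Position 4 ('e'): no match needed
  Position 5 ('b'): no match needed
  Position 6 ('e'): no match needed
  Position 7 ('c'): no match needed
  Position 8 ('a'): matches sub[0] = 'a'
  Position 9 ('b'): no match needed
Only matched 1/4 characters => not a subsequence

0


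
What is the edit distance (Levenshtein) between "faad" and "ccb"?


Computing edit distance: "faad" -> "ccb"
DP table:
           c    c    b
      0    1    2    3
  f   1    1    2    3
  a   2    2    2    3
  a   3    3    3    3
  d   4    4    4    4
Edit distance = dp[4][3] = 4

4


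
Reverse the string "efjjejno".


Input: efjjejno
Reading characters right to left:
  Position 7: 'o'
  Position 6: 'n'
  Position 5: 'j'
  Position 4: 'e'
  Position 3: 'j'
  Position 2: 'j'
  Position 1: 'f'
  Position 0: 'e'
Reversed: onjejjfe

onjejjfe


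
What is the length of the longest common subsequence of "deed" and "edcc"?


LCS of "deed" and "edcc"
DP table:
           e    d    c    c
      0    0    0    0    0
  d   0    0    1    1    1
  e   0    1    1    1    1
  e   0    1    1    1    1
  d   0    1    2    2    2
LCS length = dp[4][4] = 2

2


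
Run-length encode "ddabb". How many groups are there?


Input: ddabb
Scanning for consecutive runs:
  Group 1: 'd' x 2 (positions 0-1)
  Group 2: 'a' x 1 (positions 2-2)
  Group 3: 'b' x 2 (positions 3-4)
Total groups: 3

3


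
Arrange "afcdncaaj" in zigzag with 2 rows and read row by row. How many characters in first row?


Zigzag "afcdncaaj" into 2 rows:
Placing characters:
  'a' => row 0
  'f' => row 1
  'c' => row 0
  'd' => row 1
  'n' => row 0
  'c' => row 1
  'a' => row 0
  'a' => row 1
  'j' => row 0
Rows:
  Row 0: "acnaj"
  Row 1: "fdca"
First row length: 5

5


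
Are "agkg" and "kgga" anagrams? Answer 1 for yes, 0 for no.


Strings: "agkg", "kgga"
Sorted first:  aggk
Sorted second: aggk
Sorted forms match => anagrams

1


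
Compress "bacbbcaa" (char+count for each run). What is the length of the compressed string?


Input: bacbbcaa
Runs:
  'b' x 1 => "b1"
  'a' x 1 => "a1"
  'c' x 1 => "c1"
  'b' x 2 => "b2"
  'c' x 1 => "c1"
  'a' x 2 => "a2"
Compressed: "b1a1c1b2c1a2"
Compressed length: 12

12


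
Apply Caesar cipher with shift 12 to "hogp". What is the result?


Caesar cipher: shift "hogp" by 12
  'h' (pos 7) + 12 = pos 19 = 't'
  'o' (pos 14) + 12 = pos 0 = 'a'
  'g' (pos 6) + 12 = pos 18 = 's'
  'p' (pos 15) + 12 = pos 1 = 'b'
Result: tasb

tasb


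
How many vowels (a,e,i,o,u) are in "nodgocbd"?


Input: nodgocbd
Checking each character:
  'n' at position 0: consonant
  'o' at position 1: vowel (running total: 1)
  'd' at position 2: consonant
  'g' at position 3: consonant
  'o' at position 4: vowel (running total: 2)
  'c' at position 5: consonant
  'b' at position 6: consonant
  'd' at position 7: consonant
Total vowels: 2

2


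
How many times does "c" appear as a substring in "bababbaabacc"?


Searching for "c" in "bababbaabacc"
Scanning each position:
  Position 0: "b" => no
  Position 1: "a" => no
  Position 2: "b" => no
  Position 3: "a" => no
  Position 4: "b" => no
  Position 5: "b" => no
  Position 6: "a" => no
  Position 7: "a" => no
  Position 8: "b" => no
  Position 9: "a" => no
  Position 10: "c" => MATCH
  Position 11: "c" => MATCH
Total occurrences: 2

2


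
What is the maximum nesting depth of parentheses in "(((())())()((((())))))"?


Input: "(((())())()((((())))))"
Tracking depth:
  Position 0 '(': depth becomes 1
  Position 1 '(': depth becomes 2
  Position 2 '(': depth becomes 3
  Position 3 '(': depth becomes 4
  Position 4 ')': depth becomes 3
  Position 5 ')': depth becomes 2
  Position 6 '(': depth becomes 3
  Position 7 ')': depth becomes 2
  Position 8 ')': depth becomes 1
  Position 9 '(': depth becomes 2
  Position 10 ')': depth becomes 1
  Position 11 '(': depth becomes 2
  Position 12 '(': depth becomes 3
  Position 13 '(': depth becomes 4
  Position 14 '(': depth becomes 5
  Position 15 '(': depth becomes 6
  Position 16 ')': depth becomes 5
  Position 17 ')': depth becomes 4
  Position 18 ')': depth becomes 3
  Position 19 ')': depth becomes 2
  Position 20 ')': depth becomes 1
  Position 21 ')': depth becomes 0
Maximum depth reached: 6

6


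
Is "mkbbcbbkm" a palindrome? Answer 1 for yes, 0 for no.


Input: mkbbcbbkm
Reversed: mkbbcbbkm
  Compare pos 0 ('m') with pos 8 ('m'): match
  Compare pos 1 ('k') with pos 7 ('k'): match
  Compare pos 2 ('b') with pos 6 ('b'): match
  Compare pos 3 ('b') with pos 5 ('b'): match
Result: palindrome

1


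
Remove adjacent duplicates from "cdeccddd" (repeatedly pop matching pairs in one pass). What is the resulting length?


Input: cdeccddd
Stack-based adjacent duplicate removal:
  Read 'c': push. Stack: c
  Read 'd': push. Stack: cd
  Read 'e': push. Stack: cde
  Read 'c': push. Stack: cdec
  Read 'c': matches stack top 'c' => pop. Stack: cde
  Read 'd': push. Stack: cded
  Read 'd': matches stack top 'd' => pop. Stack: cde
  Read 'd': push. Stack: cded
Final stack: "cded" (length 4)

4


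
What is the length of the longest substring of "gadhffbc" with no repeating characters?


Input: "gadhffbc"
Sliding window (track last position of each char):
  Position 0 ('g'): window [0,0] length 1 -- new best
  Position 1 ('a'): window [0,1] length 2 -- new best
  Position 2 ('d'): window [0,2] length 3 -- new best
  Position 3 ('h'): window [0,3] length 4 -- new best
  Position 4 ('f'): window [0,4] length 5 -- new best
  Position 5 ('f'): repeat (last at 4), move window start to 5
  Position 5 ('f'): window [5,5] length 1
  Position 6 ('b'): window [5,6] length 2
  Position 7 ('c'): window [5,7] length 3
Longest substring with no repeats: "gadhf" with length 5

5


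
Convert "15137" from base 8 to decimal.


Input: "15137" in base 8
Positional expansion:
  Digit '1' (value 1) x 8^4 = 4096
  Digit '5' (value 5) x 8^3 = 2560
  Digit '1' (value 1) x 8^2 = 64
  Digit '3' (value 3) x 8^1 = 24
  Digit '7' (value 7) x 8^0 = 7
Sum = 6751

6751


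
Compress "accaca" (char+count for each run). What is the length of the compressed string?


Input: accaca
Runs:
  'a' x 1 => "a1"
  'c' x 2 => "c2"
  'a' x 1 => "a1"
  'c' x 1 => "c1"
  'a' x 1 => "a1"
Compressed: "a1c2a1c1a1"
Compressed length: 10

10


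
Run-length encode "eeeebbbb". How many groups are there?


Input: eeeebbbb
Scanning for consecutive runs:
  Group 1: 'e' x 4 (positions 0-3)
  Group 2: 'b' x 4 (positions 4-7)
Total groups: 2

2


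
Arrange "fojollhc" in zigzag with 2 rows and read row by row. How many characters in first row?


Zigzag "fojollhc" into 2 rows:
Placing characters:
  'f' => row 0
  'o' => row 1
  'j' => row 0
  'o' => row 1
  'l' => row 0
  'l' => row 1
  'h' => row 0
  'c' => row 1
Rows:
  Row 0: "fjlh"
  Row 1: "oolc"
First row length: 4

4


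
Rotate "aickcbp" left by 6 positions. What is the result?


Input: "aickcbp", rotate left by 6
First 6 characters: "aickcb"
Remaining characters: "p"
Concatenate remaining + first: "p" + "aickcb" = "paickcb"

paickcb


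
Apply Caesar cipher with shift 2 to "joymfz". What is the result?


Caesar cipher: shift "joymfz" by 2
  'j' (pos 9) + 2 = pos 11 = 'l'
  'o' (pos 14) + 2 = pos 16 = 'q'
  'y' (pos 24) + 2 = pos 0 = 'a'
  'm' (pos 12) + 2 = pos 14 = 'o'
  'f' (pos 5) + 2 = pos 7 = 'h'
  'z' (pos 25) + 2 = pos 1 = 'b'
Result: lqaohb

lqaohb


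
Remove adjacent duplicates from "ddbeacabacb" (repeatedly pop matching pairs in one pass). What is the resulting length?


Input: ddbeacabacb
Stack-based adjacent duplicate removal:
  Read 'd': push. Stack: d
  Read 'd': matches stack top 'd' => pop. Stack: (empty)
  Read 'b': push. Stack: b
  Read 'e': push. Stack: be
  Read 'a': push. Stack: bea
  Read 'c': push. Stack: beac
  Read 'a': push. Stack: beaca
  Read 'b': push. Stack: beacab
  Read 'a': push. Stack: beacaba
  Read 'c': push. Stack: beacabac
  Read 'b': push. Stack: beacabacb
Final stack: "beacabacb" (length 9)

9


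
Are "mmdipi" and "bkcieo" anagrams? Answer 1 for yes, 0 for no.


Strings: "mmdipi", "bkcieo"
Sorted first:  diimmp
Sorted second: bceiko
Differ at position 0: 'd' vs 'b' => not anagrams

0


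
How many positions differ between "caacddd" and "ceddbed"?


Comparing "caacddd" and "ceddbed" position by position:
  Position 0: 'c' vs 'c' => same
  Position 1: 'a' vs 'e' => DIFFER
  Position 2: 'a' vs 'd' => DIFFER
  Position 3: 'c' vs 'd' => DIFFER
  Position 4: 'd' vs 'b' => DIFFER
  Position 5: 'd' vs 'e' => DIFFER
  Position 6: 'd' vs 'd' => same
Positions that differ: 5

5


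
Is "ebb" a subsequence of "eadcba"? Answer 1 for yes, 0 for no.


Check if "ebb" is a subsequence of "eadcba"
Greedy scan:
  Position 0 ('e'): matches sub[0] = 'e'
  Position 1 ('a'): no match needed
  Position 2 ('d'): no match needed
  Position 3 ('c'): no match needed
  Position 4 ('b'): matches sub[1] = 'b'
  Position 5 ('a'): no match needed
Only matched 2/3 characters => not a subsequence

0


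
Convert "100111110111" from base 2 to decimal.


Input: "100111110111" in base 2
Positional expansion:
  Digit '1' (value 1) x 2^11 = 2048
  Digit '0' (value 0) x 2^10 = 0
  Digit '0' (value 0) x 2^9 = 0
  Digit '1' (value 1) x 2^8 = 256
  Digit '1' (value 1) x 2^7 = 128
  Digit '1' (value 1) x 2^6 = 64
  Digit '1' (value 1) x 2^5 = 32
  Digit '1' (value 1) x 2^4 = 16
  Digit '0' (value 0) x 2^3 = 0
  Digit '1' (value 1) x 2^2 = 4
  Digit '1' (value 1) x 2^1 = 2
  Digit '1' (value 1) x 2^0 = 1
Sum = 2551

2551


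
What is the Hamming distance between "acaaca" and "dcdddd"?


Comparing "acaaca" and "dcdddd" position by position:
  Position 0: 'a' vs 'd' => differ
  Position 1: 'c' vs 'c' => same
  Position 2: 'a' vs 'd' => differ
  Position 3: 'a' vs 'd' => differ
  Position 4: 'c' vs 'd' => differ
  Position 5: 'a' vs 'd' => differ
Total differences (Hamming distance): 5

5


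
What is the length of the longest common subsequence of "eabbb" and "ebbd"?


LCS of "eabbb" and "ebbd"
DP table:
           e    b    b    d
      0    0    0    0    0
  e   0    1    1    1    1
  a   0    1    1    1    1
  b   0    1    2    2    2
  b   0    1    2    3    3
  b   0    1    2    3    3
LCS length = dp[5][4] = 3

3


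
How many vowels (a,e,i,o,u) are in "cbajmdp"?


Input: cbajmdp
Checking each character:
  'c' at position 0: consonant
  'b' at position 1: consonant
  'a' at position 2: vowel (running total: 1)
  'j' at position 3: consonant
  'm' at position 4: consonant
  'd' at position 5: consonant
  'p' at position 6: consonant
Total vowels: 1

1


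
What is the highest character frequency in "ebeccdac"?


Input: ebeccdac
Character counts:
  'a': 1
  'b': 1
  'c': 3
  'd': 1
  'e': 2
Maximum frequency: 3

3


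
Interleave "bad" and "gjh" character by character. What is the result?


Interleaving "bad" and "gjh":
  Position 0: 'b' from first, 'g' from second => "bg"
  Position 1: 'a' from first, 'j' from second => "aj"
  Position 2: 'd' from first, 'h' from second => "dh"
Result: bgajdh

bgajdh


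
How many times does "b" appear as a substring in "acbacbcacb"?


Searching for "b" in "acbacbcacb"
Scanning each position:
  Position 0: "a" => no
  Position 1: "c" => no
  Position 2: "b" => MATCH
  Position 3: "a" => no
  Position 4: "c" => no
  Position 5: "b" => MATCH
  Position 6: "c" => no
  Position 7: "a" => no
  Position 8: "c" => no
  Position 9: "b" => MATCH
Total occurrences: 3

3


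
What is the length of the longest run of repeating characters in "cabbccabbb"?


Input: "cabbccabbb"
Scanning for longest run:
  Position 1 ('a'): new char, reset run to 1
  Position 2 ('b'): new char, reset run to 1
  Position 3 ('b'): continues run of 'b', length=2
  Position 4 ('c'): new char, reset run to 1
  Position 5 ('c'): continues run of 'c', length=2
  Position 6 ('a'): new char, reset run to 1
  Position 7 ('b'): new char, reset run to 1
  Position 8 ('b'): continues run of 'b', length=2
  Position 9 ('b'): continues run of 'b', length=3
Longest run: 'b' with length 3

3


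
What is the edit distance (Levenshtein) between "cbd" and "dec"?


Computing edit distance: "cbd" -> "dec"
DP table:
           d    e    c
      0    1    2    3
  c   1    1    2    2
  b   2    2    2    3
  d   3    2    3    3
Edit distance = dp[3][3] = 3

3


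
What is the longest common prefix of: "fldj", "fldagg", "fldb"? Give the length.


Words: fldj, fldagg, fldb
  Position 0: all 'f' => match
  Position 1: all 'l' => match
  Position 2: all 'd' => match
  Position 3: ('j', 'a', 'b') => mismatch, stop
LCP = "fld" (length 3)

3


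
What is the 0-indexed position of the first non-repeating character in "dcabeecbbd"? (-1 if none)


Input: dcabeecbbd
Character frequencies:
  'a': 1
  'b': 3
  'c': 2
  'd': 2
  'e': 2
Scanning left to right for freq == 1:
  Position 0 ('d'): freq=2, skip
  Position 1 ('c'): freq=2, skip
  Position 2 ('a'): unique! => answer = 2

2


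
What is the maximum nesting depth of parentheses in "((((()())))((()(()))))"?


Input: "((((()())))((()(()))))"
Tracking depth:
  Position 0 '(': depth becomes 1
  Position 1 '(': depth becomes 2
  Position 2 '(': depth becomes 3
  Position 3 '(': depth becomes 4
  Position 4 '(': depth becomes 5
  Position 5 ')': depth becomes 4
  Position 6 '(': depth becomes 5
  Position 7 ')': depth becomes 4
  Position 8 ')': depth becomes 3
  Position 9 ')': depth becomes 2
  Position 10 ')': depth becomes 1
  Position 11 '(': depth becomes 2
  Position 12 '(': depth becomes 3
  Position 13 '(': depth becomes 4
  Position 14 ')': depth becomes 3
  Position 15 '(': depth becomes 4
  Position 16 '(': depth becomes 5
  Position 17 ')': depth becomes 4
  Position 18 ')': depth becomes 3
  Position 19 ')': depth becomes 2
  Position 20 ')': depth becomes 1
  Position 21 ')': depth becomes 0
Maximum depth reached: 5

5


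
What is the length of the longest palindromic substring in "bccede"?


Input: "bccede"
Checking substrings for palindromes:
  [3:6] "ede" (len 3) => palindrome
  [1:3] "cc" (len 2) => palindrome
Longest palindromic substring: "ede" with length 3

3


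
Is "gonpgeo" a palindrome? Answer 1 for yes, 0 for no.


Input: gonpgeo
Reversed: oegpnog
  Compare pos 0 ('g') with pos 6 ('o'): MISMATCH
  Compare pos 1 ('o') with pos 5 ('e'): MISMATCH
  Compare pos 2 ('n') with pos 4 ('g'): MISMATCH
Result: not a palindrome

0


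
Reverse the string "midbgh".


Input: midbgh
Reading characters right to left:
  Position 5: 'h'
  Position 4: 'g'
  Position 3: 'b'
  Position 2: 'd'
  Position 1: 'i'
  Position 0: 'm'
Reversed: hgbdim

hgbdim


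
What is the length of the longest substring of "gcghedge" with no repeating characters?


Input: "gcghedge"
Sliding window (track last position of each char):
  Position 0 ('g'): window [0,0] length 1 -- new best
  Position 1 ('c'): window [0,1] length 2 -- new best
  Position 2 ('g'): repeat (last at 0), move window start to 1
  Position 2 ('g'): window [1,2] length 2
  Position 3 ('h'): window [1,3] length 3 -- new best
  Position 4 ('e'): window [1,4] length 4 -- new best
  Position 5 ('d'): window [1,5] length 5 -- new best
  Position 6 ('g'): repeat (last at 2), move window start to 3
  Position 6 ('g'): window [3,6] length 4
  Position 7 ('e'): repeat (last at 4), move window start to 5
  Position 7 ('e'): window [5,7] length 3
Longest substring with no repeats: "cghed" with length 5

5


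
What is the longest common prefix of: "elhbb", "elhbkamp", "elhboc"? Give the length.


Words: elhbb, elhbkamp, elhboc
  Position 0: all 'e' => match
  Position 1: all 'l' => match
  Position 2: all 'h' => match
  Position 3: all 'b' => match
  Position 4: ('b', 'k', 'o') => mismatch, stop
LCP = "elhb" (length 4)

4


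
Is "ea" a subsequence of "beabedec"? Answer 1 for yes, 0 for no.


Check if "ea" is a subsequence of "beabedec"
Greedy scan:
  Position 0 ('b'): no match needed
  Position 1 ('e'): matches sub[0] = 'e'
  Position 2 ('a'): matches sub[1] = 'a'
  Position 3 ('b'): no match needed
  Position 4 ('e'): no match needed
  Position 5 ('d'): no match needed
  Position 6 ('e'): no match needed
  Position 7 ('c'): no match needed
All 2 characters matched => is a subsequence

1


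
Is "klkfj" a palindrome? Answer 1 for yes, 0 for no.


Input: klkfj
Reversed: jfklk
  Compare pos 0 ('k') with pos 4 ('j'): MISMATCH
  Compare pos 1 ('l') with pos 3 ('f'): MISMATCH
Result: not a palindrome

0


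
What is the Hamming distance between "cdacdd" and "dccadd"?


Comparing "cdacdd" and "dccadd" position by position:
  Position 0: 'c' vs 'd' => differ
  Position 1: 'd' vs 'c' => differ
  Position 2: 'a' vs 'c' => differ
  Position 3: 'c' vs 'a' => differ
  Position 4: 'd' vs 'd' => same
  Position 5: 'd' vs 'd' => same
Total differences (Hamming distance): 4

4


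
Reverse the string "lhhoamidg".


Input: lhhoamidg
Reading characters right to left:
  Position 8: 'g'
  Position 7: 'd'
  Position 6: 'i'
  Position 5: 'm'
  Position 4: 'a'
  Position 3: 'o'
  Position 2: 'h'
  Position 1: 'h'
  Position 0: 'l'
Reversed: gdimaohhl

gdimaohhl


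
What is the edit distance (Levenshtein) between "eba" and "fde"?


Computing edit distance: "eba" -> "fde"
DP table:
           f    d    e
      0    1    2    3
  e   1    1    2    2
  b   2    2    2    3
  a   3    3    3    3
Edit distance = dp[3][3] = 3

3


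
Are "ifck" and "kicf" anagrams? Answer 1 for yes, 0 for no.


Strings: "ifck", "kicf"
Sorted first:  cfik
Sorted second: cfik
Sorted forms match => anagrams

1


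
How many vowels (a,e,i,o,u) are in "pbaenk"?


Input: pbaenk
Checking each character:
  'p' at position 0: consonant
  'b' at position 1: consonant
  'a' at position 2: vowel (running total: 1)
  'e' at position 3: vowel (running total: 2)
  'n' at position 4: consonant
  'k' at position 5: consonant
Total vowels: 2

2


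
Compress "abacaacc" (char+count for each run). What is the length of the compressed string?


Input: abacaacc
Runs:
  'a' x 1 => "a1"
  'b' x 1 => "b1"
  'a' x 1 => "a1"
  'c' x 1 => "c1"
  'a' x 2 => "a2"
  'c' x 2 => "c2"
Compressed: "a1b1a1c1a2c2"
Compressed length: 12

12


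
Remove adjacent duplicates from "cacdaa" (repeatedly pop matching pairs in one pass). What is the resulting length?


Input: cacdaa
Stack-based adjacent duplicate removal:
  Read 'c': push. Stack: c
  Read 'a': push. Stack: ca
  Read 'c': push. Stack: cac
  Read 'd': push. Stack: cacd
  Read 'a': push. Stack: cacda
  Read 'a': matches stack top 'a' => pop. Stack: cacd
Final stack: "cacd" (length 4)

4


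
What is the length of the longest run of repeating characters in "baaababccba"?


Input: "baaababccba"
Scanning for longest run:
  Position 1 ('a'): new char, reset run to 1
  Position 2 ('a'): continues run of 'a', length=2
  Position 3 ('a'): continues run of 'a', length=3
  Position 4 ('b'): new char, reset run to 1
  Position 5 ('a'): new char, reset run to 1
  Position 6 ('b'): new char, reset run to 1
  Position 7 ('c'): new char, reset run to 1
  Position 8 ('c'): continues run of 'c', length=2
  Position 9 ('b'): new char, reset run to 1
  Position 10 ('a'): new char, reset run to 1
Longest run: 'a' with length 3

3


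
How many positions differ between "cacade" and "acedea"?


Comparing "cacade" and "acedea" position by position:
  Position 0: 'c' vs 'a' => DIFFER
  Position 1: 'a' vs 'c' => DIFFER
  Position 2: 'c' vs 'e' => DIFFER
  Position 3: 'a' vs 'd' => DIFFER
  Position 4: 'd' vs 'e' => DIFFER
  Position 5: 'e' vs 'a' => DIFFER
Positions that differ: 6

6


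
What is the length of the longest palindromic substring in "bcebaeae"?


Input: "bcebaeae"
Checking substrings for palindromes:
  [4:7] "aea" (len 3) => palindrome
  [5:8] "eae" (len 3) => palindrome
Longest palindromic substring: "aea" with length 3

3


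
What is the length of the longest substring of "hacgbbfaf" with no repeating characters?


Input: "hacgbbfaf"
Sliding window (track last position of each char):
  Position 0 ('h'): window [0,0] length 1 -- new best
  Position 1 ('a'): window [0,1] length 2 -- new best
  Position 2 ('c'): window [0,2] length 3 -- new best
  Position 3 ('g'): window [0,3] length 4 -- new best
  Position 4 ('b'): window [0,4] length 5 -- new best
  Position 5 ('b'): repeat (last at 4), move window start to 5
  Position 5 ('b'): window [5,5] length 1
  Position 6 ('f'): window [5,6] length 2
  Position 7 ('a'): window [5,7] length 3
  Position 8 ('f'): repeat (last at 6), move window start to 7
  Position 8 ('f'): window [7,8] length 2
Longest substring with no repeats: "hacgb" with length 5

5


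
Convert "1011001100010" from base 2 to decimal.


Input: "1011001100010" in base 2
Positional expansion:
  Digit '1' (value 1) x 2^12 = 4096
  Digit '0' (value 0) x 2^11 = 0
  Digit '1' (value 1) x 2^10 = 1024
  Digit '1' (value 1) x 2^9 = 512
  Digit '0' (value 0) x 2^8 = 0
  Digit '0' (value 0) x 2^7 = 0
  Digit '1' (value 1) x 2^6 = 64
  Digit '1' (value 1) x 2^5 = 32
  Digit '0' (value 0) x 2^4 = 0
  Digit '0' (value 0) x 2^3 = 0
  Digit '0' (value 0) x 2^2 = 0
  Digit '1' (value 1) x 2^1 = 2
  Digit '0' (value 0) x 2^0 = 0
Sum = 5730

5730


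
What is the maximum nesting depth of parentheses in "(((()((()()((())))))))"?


Input: "(((()((()()((())))))))"
Tracking depth:
  Position 0 '(': depth becomes 1
  Position 1 '(': depth becomes 2
  Position 2 '(': depth becomes 3
  Position 3 '(': depth becomes 4
  Position 4 ')': depth becomes 3
  Position 5 '(': depth becomes 4
  Position 6 '(': depth becomes 5
  Position 7 '(': depth becomes 6
  Position 8 ')': depth becomes 5
  Position 9 '(': depth becomes 6
  Position 10 ')': depth becomes 5
  Position 11 '(': depth becomes 6
  Position 12 '(': depth becomes 7
  Position 13 '(': depth becomes 8
  Position 14 ')': depth becomes 7
  Position 15 ')': depth becomes 6
  Position 16 ')': depth becomes 5
  Position 17 ')': depth becomes 4
  Position 18 ')': depth becomes 3
  Position 19 ')': depth becomes 2
  Position 20 ')': depth becomes 1
  Position 21 ')': depth becomes 0
Maximum depth reached: 8

8


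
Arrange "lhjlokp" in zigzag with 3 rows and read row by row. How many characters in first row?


Zigzag "lhjlokp" into 3 rows:
Placing characters:
  'l' => row 0
  'h' => row 1
  'j' => row 2
  'l' => row 1
  'o' => row 0
  'k' => row 1
  'p' => row 2
Rows:
  Row 0: "lo"
  Row 1: "hlk"
  Row 2: "jp"
First row length: 2

2


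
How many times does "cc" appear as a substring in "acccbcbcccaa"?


Searching for "cc" in "acccbcbcccaa"
Scanning each position:
  Position 0: "ac" => no
  Position 1: "cc" => MATCH
  Position 2: "cc" => MATCH
  Position 3: "cb" => no
  Position 4: "bc" => no
  Position 5: "cb" => no
  Position 6: "bc" => no
  Position 7: "cc" => MATCH
  Position 8: "cc" => MATCH
  Position 9: "ca" => no
  Position 10: "aa" => no
Total occurrences: 4

4


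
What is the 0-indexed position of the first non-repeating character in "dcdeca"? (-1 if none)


Input: dcdeca
Character frequencies:
  'a': 1
  'c': 2
  'd': 2
  'e': 1
Scanning left to right for freq == 1:
  Position 0 ('d'): freq=2, skip
  Position 1 ('c'): freq=2, skip
  Position 2 ('d'): freq=2, skip
  Position 3 ('e'): unique! => answer = 3

3


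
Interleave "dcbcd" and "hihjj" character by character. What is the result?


Interleaving "dcbcd" and "hihjj":
  Position 0: 'd' from first, 'h' from second => "dh"
  Position 1: 'c' from first, 'i' from second => "ci"
  Position 2: 'b' from first, 'h' from second => "bh"
  Position 3: 'c' from first, 'j' from second => "cj"
  Position 4: 'd' from first, 'j' from second => "dj"
Result: dhcibhcjdj

dhcibhcjdj


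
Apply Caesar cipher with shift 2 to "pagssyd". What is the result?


Caesar cipher: shift "pagssyd" by 2
  'p' (pos 15) + 2 = pos 17 = 'r'
  'a' (pos 0) + 2 = pos 2 = 'c'
  'g' (pos 6) + 2 = pos 8 = 'i'
  's' (pos 18) + 2 = pos 20 = 'u'
  's' (pos 18) + 2 = pos 20 = 'u'
  'y' (pos 24) + 2 = pos 0 = 'a'
  'd' (pos 3) + 2 = pos 5 = 'f'
Result: rciuuaf

rciuuaf


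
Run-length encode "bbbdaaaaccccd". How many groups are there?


Input: bbbdaaaaccccd
Scanning for consecutive runs:
  Group 1: 'b' x 3 (positions 0-2)
  Group 2: 'd' x 1 (positions 3-3)
  Group 3: 'a' x 4 (positions 4-7)
  Group 4: 'c' x 4 (positions 8-11)
  Group 5: 'd' x 1 (positions 12-12)
Total groups: 5

5


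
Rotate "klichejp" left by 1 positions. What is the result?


Input: "klichejp", rotate left by 1
First 1 characters: "k"
Remaining characters: "lichejp"
Concatenate remaining + first: "lichejp" + "k" = "lichejpk"

lichejpk


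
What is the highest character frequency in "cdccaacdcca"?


Input: cdccaacdcca
Character counts:
  'a': 3
  'c': 6
  'd': 2
Maximum frequency: 6

6


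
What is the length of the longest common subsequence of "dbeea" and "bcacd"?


LCS of "dbeea" and "bcacd"
DP table:
           b    c    a    c    d
      0    0    0    0    0    0
  d   0    0    0    0    0    1
  b   0    1    1    1    1    1
  e   0    1    1    1    1    1
  e   0    1    1    1    1    1
  a   0    1    1    2    2    2
LCS length = dp[5][5] = 2

2


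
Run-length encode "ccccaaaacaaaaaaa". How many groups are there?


Input: ccccaaaacaaaaaaa
Scanning for consecutive runs:
  Group 1: 'c' x 4 (positions 0-3)
  Group 2: 'a' x 4 (positions 4-7)
  Group 3: 'c' x 1 (positions 8-8)
  Group 4: 'a' x 7 (positions 9-15)
Total groups: 4

4


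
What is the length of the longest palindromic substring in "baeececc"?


Input: "baeececc"
Checking substrings for palindromes:
  [3:6] "ece" (len 3) => palindrome
  [4:7] "cec" (len 3) => palindrome
  [2:4] "ee" (len 2) => palindrome
  [6:8] "cc" (len 2) => palindrome
Longest palindromic substring: "ece" with length 3

3


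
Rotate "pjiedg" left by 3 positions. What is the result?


Input: "pjiedg", rotate left by 3
First 3 characters: "pji"
Remaining characters: "edg"
Concatenate remaining + first: "edg" + "pji" = "edgpji"

edgpji


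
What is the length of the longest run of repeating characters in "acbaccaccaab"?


Input: "acbaccaccaab"
Scanning for longest run:
  Position 1 ('c'): new char, reset run to 1
  Position 2 ('b'): new char, reset run to 1
  Position 3 ('a'): new char, reset run to 1
  Position 4 ('c'): new char, reset run to 1
  Position 5 ('c'): continues run of 'c', length=2
  Position 6 ('a'): new char, reset run to 1
  Position 7 ('c'): new char, reset run to 1
  Position 8 ('c'): continues run of 'c', length=2
  Position 9 ('a'): new char, reset run to 1
  Position 10 ('a'): continues run of 'a', length=2
  Position 11 ('b'): new char, reset run to 1
Longest run: 'c' with length 2

2


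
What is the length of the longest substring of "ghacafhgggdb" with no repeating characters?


Input: "ghacafhgggdb"
Sliding window (track last position of each char):
  Position 0 ('g'): window [0,0] length 1 -- new best
  Position 1 ('h'): window [0,1] length 2 -- new best
  Position 2 ('a'): window [0,2] length 3 -- new best
  Position 3 ('c'): window [0,3] length 4 -- new best
  Position 4 ('a'): repeat (last at 2), move window start to 3
  Position 4 ('a'): window [3,4] length 2
  Position 5 ('f'): window [3,5] length 3
  Position 6 ('h'): window [3,6] length 4
  Position 7 ('g'): window [3,7] length 5 -- new best
  Position 8 ('g'): repeat (last at 7), move window start to 8
  Position 8 ('g'): window [8,8] length 1
  Position 9 ('g'): repeat (last at 8), move window start to 9
  Position 9 ('g'): window [9,9] length 1
  Position 10 ('d'): window [9,10] length 2
  Position 11 ('b'): window [9,11] length 3
Longest substring with no repeats: "cafhg" with length 5

5


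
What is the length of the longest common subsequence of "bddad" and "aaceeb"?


LCS of "bddad" and "aaceeb"
DP table:
           a    a    c    e    e    b
      0    0    0    0    0    0    0
  b   0    0    0    0    0    0    1
  d   0    0    0    0    0    0    1
  d   0    0    0    0    0    0    1
  a   0    1    1    1    1    1    1
  d   0    1    1    1    1    1    1
LCS length = dp[5][6] = 1

1


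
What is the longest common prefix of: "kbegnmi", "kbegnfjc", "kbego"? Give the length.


Words: kbegnmi, kbegnfjc, kbego
  Position 0: all 'k' => match
  Position 1: all 'b' => match
  Position 2: all 'e' => match
  Position 3: all 'g' => match
  Position 4: ('n', 'n', 'o') => mismatch, stop
LCP = "kbeg" (length 4)

4


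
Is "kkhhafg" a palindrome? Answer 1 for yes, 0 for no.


Input: kkhhafg
Reversed: gfahhkk
  Compare pos 0 ('k') with pos 6 ('g'): MISMATCH
  Compare pos 1 ('k') with pos 5 ('f'): MISMATCH
  Compare pos 2 ('h') with pos 4 ('a'): MISMATCH
Result: not a palindrome

0


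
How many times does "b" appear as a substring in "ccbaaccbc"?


Searching for "b" in "ccbaaccbc"
Scanning each position:
  Position 0: "c" => no
  Position 1: "c" => no
  Position 2: "b" => MATCH
  Position 3: "a" => no
  Position 4: "a" => no
  Position 5: "c" => no
  Position 6: "c" => no
  Position 7: "b" => MATCH
  Position 8: "c" => no
Total occurrences: 2

2


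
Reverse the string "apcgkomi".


Input: apcgkomi
Reading characters right to left:
  Position 7: 'i'
  Position 6: 'm'
  Position 5: 'o'
  Position 4: 'k'
  Position 3: 'g'
  Position 2: 'c'
  Position 1: 'p'
  Position 0: 'a'
Reversed: imokgcpa

imokgcpa


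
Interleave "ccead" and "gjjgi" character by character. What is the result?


Interleaving "ccead" and "gjjgi":
  Position 0: 'c' from first, 'g' from second => "cg"
  Position 1: 'c' from first, 'j' from second => "cj"
  Position 2: 'e' from first, 'j' from second => "ej"
  Position 3: 'a' from first, 'g' from second => "ag"
  Position 4: 'd' from first, 'i' from second => "di"
Result: cgcjejagdi

cgcjejagdi


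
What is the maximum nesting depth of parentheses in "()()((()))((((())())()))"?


Input: "()()((()))((((())())()))"
Tracking depth:
  Position 0 '(': depth becomes 1
  Position 1 ')': depth becomes 0
  Position 2 '(': depth becomes 1
  Position 3 ')': depth becomes 0
  Position 4 '(': depth becomes 1
  Position 5 '(': depth becomes 2
  Position 6 '(': depth becomes 3
  Position 7 ')': depth becomes 2
  Position 8 ')': depth becomes 1
  Position 9 ')': depth becomes 0
  Position 10 '(': depth becomes 1
  Position 11 '(': depth becomes 2
  Position 12 '(': depth becomes 3
  Position 13 '(': depth becomes 4
  Position 14 '(': depth becomes 5
  Position 15 ')': depth becomes 4
  Position 16 ')': depth becomes 3
  Position 17 '(': depth becomes 4
  Position 18 ')': depth becomes 3
  Position 19 ')': depth becomes 2
  Position 20 '(': depth becomes 3
  Position 21 ')': depth becomes 2
  Position 22 ')': depth becomes 1
  Position 23 ')': depth becomes 0
Maximum depth reached: 5

5


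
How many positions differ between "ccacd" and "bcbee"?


Comparing "ccacd" and "bcbee" position by position:
  Position 0: 'c' vs 'b' => DIFFER
  Position 1: 'c' vs 'c' => same
  Position 2: 'a' vs 'b' => DIFFER
  Position 3: 'c' vs 'e' => DIFFER
  Position 4: 'd' vs 'e' => DIFFER
Positions that differ: 4

4


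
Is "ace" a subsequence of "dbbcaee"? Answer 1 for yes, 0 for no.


Check if "ace" is a subsequence of "dbbcaee"
Greedy scan:
  Position 0 ('d'): no match needed
  Position 1 ('b'): no match needed
  Position 2 ('b'): no match needed
  Position 3 ('c'): no match needed
  Position 4 ('a'): matches sub[0] = 'a'
  Position 5 ('e'): no match needed
  Position 6 ('e'): no match needed
Only matched 1/3 characters => not a subsequence

0


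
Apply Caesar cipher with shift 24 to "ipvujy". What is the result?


Caesar cipher: shift "ipvujy" by 24
  'i' (pos 8) + 24 = pos 6 = 'g'
  'p' (pos 15) + 24 = pos 13 = 'n'
  'v' (pos 21) + 24 = pos 19 = 't'
  'u' (pos 20) + 24 = pos 18 = 's'
  'j' (pos 9) + 24 = pos 7 = 'h'
  'y' (pos 24) + 24 = pos 22 = 'w'
Result: gntshw

gntshw


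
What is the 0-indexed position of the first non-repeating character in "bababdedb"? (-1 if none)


Input: bababdedb
Character frequencies:
  'a': 2
  'b': 4
  'd': 2
  'e': 1
Scanning left to right for freq == 1:
  Position 0 ('b'): freq=4, skip
  Position 1 ('a'): freq=2, skip
  Position 2 ('b'): freq=4, skip
  Position 3 ('a'): freq=2, skip
  Position 4 ('b'): freq=4, skip
  Position 5 ('d'): freq=2, skip
  Position 6 ('e'): unique! => answer = 6

6


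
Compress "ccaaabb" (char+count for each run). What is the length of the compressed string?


Input: ccaaabb
Runs:
  'c' x 2 => "c2"
  'a' x 3 => "a3"
  'b' x 2 => "b2"
Compressed: "c2a3b2"
Compressed length: 6

6


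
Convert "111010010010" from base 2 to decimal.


Input: "111010010010" in base 2
Positional expansion:
  Digit '1' (value 1) x 2^11 = 2048
  Digit '1' (value 1) x 2^10 = 1024
  Digit '1' (value 1) x 2^9 = 512
  Digit '0' (value 0) x 2^8 = 0
  Digit '1' (value 1) x 2^7 = 128
  Digit '0' (value 0) x 2^6 = 0
  Digit '0' (value 0) x 2^5 = 0
  Digit '1' (value 1) x 2^4 = 16
  Digit '0' (value 0) x 2^3 = 0
  Digit '0' (value 0) x 2^2 = 0
  Digit '1' (value 1) x 2^1 = 2
  Digit '0' (value 0) x 2^0 = 0
Sum = 3730

3730


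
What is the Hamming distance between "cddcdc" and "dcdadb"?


Comparing "cddcdc" and "dcdadb" position by position:
  Position 0: 'c' vs 'd' => differ
  Position 1: 'd' vs 'c' => differ
  Position 2: 'd' vs 'd' => same
  Position 3: 'c' vs 'a' => differ
  Position 4: 'd' vs 'd' => same
  Position 5: 'c' vs 'b' => differ
Total differences (Hamming distance): 4

4


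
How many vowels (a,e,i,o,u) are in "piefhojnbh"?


Input: piefhojnbh
Checking each character:
  'p' at position 0: consonant
  'i' at position 1: vowel (running total: 1)
  'e' at position 2: vowel (running total: 2)
  'f' at position 3: consonant
  'h' at position 4: consonant
  'o' at position 5: vowel (running total: 3)
  'j' at position 6: consonant
  'n' at position 7: consonant
  'b' at position 8: consonant
  'h' at position 9: consonant
Total vowels: 3

3


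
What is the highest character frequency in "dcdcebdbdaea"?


Input: dcdcebdbdaea
Character counts:
  'a': 2
  'b': 2
  'c': 2
  'd': 4
  'e': 2
Maximum frequency: 4

4


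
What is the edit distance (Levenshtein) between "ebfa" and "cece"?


Computing edit distance: "ebfa" -> "cece"
DP table:
           c    e    c    e
      0    1    2    3    4
  e   1    1    1    2    3
  b   2    2    2    2    3
  f   3    3    3    3    3
  a   4    4    4    4    4
Edit distance = dp[4][4] = 4

4


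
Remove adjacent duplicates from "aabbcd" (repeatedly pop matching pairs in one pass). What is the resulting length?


Input: aabbcd
Stack-based adjacent duplicate removal:
  Read 'a': push. Stack: a
  Read 'a': matches stack top 'a' => pop. Stack: (empty)
  Read 'b': push. Stack: b
  Read 'b': matches stack top 'b' => pop. Stack: (empty)
  Read 'c': push. Stack: c
  Read 'd': push. Stack: cd
Final stack: "cd" (length 2)

2


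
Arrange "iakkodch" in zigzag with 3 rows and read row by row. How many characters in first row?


Zigzag "iakkodch" into 3 rows:
Placing characters:
  'i' => row 0
  'a' => row 1
  'k' => row 2
  'k' => row 1
  'o' => row 0
  'd' => row 1
  'c' => row 2
  'h' => row 1
Rows:
  Row 0: "io"
  Row 1: "akdh"
  Row 2: "kc"
First row length: 2

2


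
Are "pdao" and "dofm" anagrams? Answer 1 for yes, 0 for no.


Strings: "pdao", "dofm"
Sorted first:  adop
Sorted second: dfmo
Differ at position 0: 'a' vs 'd' => not anagrams

0


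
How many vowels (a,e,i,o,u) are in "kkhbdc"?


Input: kkhbdc
Checking each character:
  'k' at position 0: consonant
  'k' at position 1: consonant
  'h' at position 2: consonant
  'b' at position 3: consonant
  'd' at position 4: consonant
  'c' at position 5: consonant
Total vowels: 0

0


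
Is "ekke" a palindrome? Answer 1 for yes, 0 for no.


Input: ekke
Reversed: ekke
  Compare pos 0 ('e') with pos 3 ('e'): match
  Compare pos 1 ('k') with pos 2 ('k'): match
Result: palindrome

1


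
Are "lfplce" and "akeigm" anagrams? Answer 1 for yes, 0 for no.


Strings: "lfplce", "akeigm"
Sorted first:  cefllp
Sorted second: aegikm
Differ at position 0: 'c' vs 'a' => not anagrams

0


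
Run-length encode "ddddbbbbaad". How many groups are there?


Input: ddddbbbbaad
Scanning for consecutive runs:
  Group 1: 'd' x 4 (positions 0-3)
  Group 2: 'b' x 4 (positions 4-7)
  Group 3: 'a' x 2 (positions 8-9)
  Group 4: 'd' x 1 (positions 10-10)
Total groups: 4

4


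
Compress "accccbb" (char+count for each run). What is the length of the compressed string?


Input: accccbb
Runs:
  'a' x 1 => "a1"
  'c' x 4 => "c4"
  'b' x 2 => "b2"
Compressed: "a1c4b2"
Compressed length: 6

6


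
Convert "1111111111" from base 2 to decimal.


Input: "1111111111" in base 2
Positional expansion:
  Digit '1' (value 1) x 2^9 = 512
  Digit '1' (value 1) x 2^8 = 256
  Digit '1' (value 1) x 2^7 = 128
  Digit '1' (value 1) x 2^6 = 64
  Digit '1' (value 1) x 2^5 = 32
  Digit '1' (value 1) x 2^4 = 16
  Digit '1' (value 1) x 2^3 = 8
  Digit '1' (value 1) x 2^2 = 4
  Digit '1' (value 1) x 2^1 = 2
  Digit '1' (value 1) x 2^0 = 1
Sum = 1023

1023


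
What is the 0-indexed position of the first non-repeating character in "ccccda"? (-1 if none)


Input: ccccda
Character frequencies:
  'a': 1
  'c': 4
  'd': 1
Scanning left to right for freq == 1:
  Position 0 ('c'): freq=4, skip
  Position 1 ('c'): freq=4, skip
  Position 2 ('c'): freq=4, skip
  Position 3 ('c'): freq=4, skip
  Position 4 ('d'): unique! => answer = 4

4


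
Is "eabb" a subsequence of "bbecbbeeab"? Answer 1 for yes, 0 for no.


Check if "eabb" is a subsequence of "bbecbbeeab"
Greedy scan:
  Position 0 ('b'): no match needed
  Position 1 ('b'): no match needed
  Position 2 ('e'): matches sub[0] = 'e'
  Position 3 ('c'): no match needed
  Position 4 ('b'): no match needed
  Position 5 ('b'): no match needed
  Position 6 ('e'): no match needed
  Position 7 ('e'): no match needed
  Position 8 ('a'): matches sub[1] = 'a'
  Position 9 ('b'): matches sub[2] = 'b'
Only matched 3/4 characters => not a subsequence

0


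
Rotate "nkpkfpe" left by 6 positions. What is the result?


Input: "nkpkfpe", rotate left by 6
First 6 characters: "nkpkfp"
Remaining characters: "e"
Concatenate remaining + first: "e" + "nkpkfp" = "enkpkfp"

enkpkfp


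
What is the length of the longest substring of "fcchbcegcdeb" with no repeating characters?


Input: "fcchbcegcdeb"
Sliding window (track last position of each char):
  Position 0 ('f'): window [0,0] length 1 -- new best
  Position 1 ('c'): window [0,1] length 2 -- new best
  Position 2 ('c'): repeat (last at 1), move window start to 2
  Position 2 ('c'): window [2,2] length 1
  Position 3 ('h'): window [2,3] length 2
  Position 4 ('b'): window [2,4] length 3 -- new best
  Position 5 ('c'): repeat (last at 2), move window start to 3
  Position 5 ('c'): window [3,5] length 3
  Position 6 ('e'): window [3,6] length 4 -- new best
  Position 7 ('g'): window [3,7] length 5 -- new best
  Position 8 ('c'): repeat (last at 5), move window start to 6
  Position 8 ('c'): window [6,8] length 3
  Position 9 ('d'): window [6,9] length 4
  Position 10 ('e'): repeat (last at 6), move window start to 7
  Position 10 ('e'): window [7,10] length 4
  Position 11 ('b'): window [7,11] length 5
Longest substring with no repeats: "hbceg" with length 5

5


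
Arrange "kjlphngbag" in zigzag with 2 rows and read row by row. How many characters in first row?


Zigzag "kjlphngbag" into 2 rows:
Placing characters:
  'k' => row 0
  'j' => row 1
  'l' => row 0
  'p' => row 1
  'h' => row 0
  'n' => row 1
  'g' => row 0
  'b' => row 1
  'a' => row 0
  'g' => row 1
Rows:
  Row 0: "klhga"
  Row 1: "jpnbg"
First row length: 5

5


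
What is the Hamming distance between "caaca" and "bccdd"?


Comparing "caaca" and "bccdd" position by position:
  Position 0: 'c' vs 'b' => differ
  Position 1: 'a' vs 'c' => differ
  Position 2: 'a' vs 'c' => differ
  Position 3: 'c' vs 'd' => differ
  Position 4: 'a' vs 'd' => differ
Total differences (Hamming distance): 5

5
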